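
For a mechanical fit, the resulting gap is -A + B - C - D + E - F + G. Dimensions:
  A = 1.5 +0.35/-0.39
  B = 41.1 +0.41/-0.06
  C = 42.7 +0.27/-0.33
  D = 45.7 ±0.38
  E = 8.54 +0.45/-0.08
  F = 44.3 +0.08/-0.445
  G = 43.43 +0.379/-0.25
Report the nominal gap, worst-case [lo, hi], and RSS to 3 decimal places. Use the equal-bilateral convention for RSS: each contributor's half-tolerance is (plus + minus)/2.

Stack each dimension's contribution:
  -A: nom -1.500 → Σnom=-1.500; wc +0.390/-0.350 → slack +0.390/-0.350; half-tol=0.370, Σhalf²=0.136900
  +B: nom +41.100 → Σnom=39.600; wc +0.410/-0.060 → slack +0.800/-0.410; half-tol=0.235, Σhalf²=0.192125
  -C: nom -42.700 → Σnom=-3.100; wc +0.330/-0.270 → slack +1.130/-0.680; half-tol=0.300, Σhalf²=0.282125
  -D: nom -45.700 → Σnom=-48.800; wc +0.380/-0.380 → slack +1.510/-1.060; half-tol=0.380, Σhalf²=0.426525
  +E: nom +8.540 → Σnom=-40.260; wc +0.450/-0.080 → slack +1.960/-1.140; half-tol=0.265, Σhalf²=0.496750
  -F: nom -44.300 → Σnom=-84.560; wc +0.445/-0.080 → slack +2.405/-1.220; half-tol=0.263, Σhalf²=0.565656
  +G: nom +43.430 → Σnom=-41.130; wc +0.379/-0.250 → slack +2.784/-1.470; half-tol=0.315, Σhalf²=0.664566
Nominal = -41.130. Worst-case = [-41.130 - 1.470, -41.130 + 2.784] = [-42.600, -38.346]. RSS = √0.664566 = 0.815.

nominal=-41.130 wc=[-42.600,-38.346] rss=0.815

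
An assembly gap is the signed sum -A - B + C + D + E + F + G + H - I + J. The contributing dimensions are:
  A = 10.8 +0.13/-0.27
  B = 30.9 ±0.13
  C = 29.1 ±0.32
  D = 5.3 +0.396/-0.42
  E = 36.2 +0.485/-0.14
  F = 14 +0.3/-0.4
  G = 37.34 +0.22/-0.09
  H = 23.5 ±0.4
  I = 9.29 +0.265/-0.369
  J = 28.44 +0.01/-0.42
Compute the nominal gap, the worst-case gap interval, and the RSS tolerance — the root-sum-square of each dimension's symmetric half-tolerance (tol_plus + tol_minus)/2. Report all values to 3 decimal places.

Stack each dimension's contribution:
  -A: nom -10.800 → Σnom=-10.800; wc +0.270/-0.130 → slack +0.270/-0.130; half-tol=0.200, Σhalf²=0.040000
  -B: nom -30.900 → Σnom=-41.700; wc +0.130/-0.130 → slack +0.400/-0.260; half-tol=0.130, Σhalf²=0.056900
  +C: nom +29.100 → Σnom=-12.600; wc +0.320/-0.320 → slack +0.720/-0.580; half-tol=0.320, Σhalf²=0.159300
  +D: nom +5.300 → Σnom=-7.300; wc +0.396/-0.420 → slack +1.116/-1.000; half-tol=0.408, Σhalf²=0.325764
  +E: nom +36.200 → Σnom=28.900; wc +0.485/-0.140 → slack +1.601/-1.140; half-tol=0.312, Σhalf²=0.423420
  +F: nom +14.000 → Σnom=42.900; wc +0.300/-0.400 → slack +1.901/-1.540; half-tol=0.350, Σhalf²=0.545920
  +G: nom +37.340 → Σnom=80.240; wc +0.220/-0.090 → slack +2.121/-1.630; half-tol=0.155, Σhalf²=0.569945
  +H: nom +23.500 → Σnom=103.740; wc +0.400/-0.400 → slack +2.521/-2.030; half-tol=0.400, Σhalf²=0.729945
  -I: nom -9.290 → Σnom=94.450; wc +0.369/-0.265 → slack +2.890/-2.295; half-tol=0.317, Σhalf²=0.830434
  +J: nom +28.440 → Σnom=122.890; wc +0.010/-0.420 → slack +2.900/-2.715; half-tol=0.215, Σhalf²=0.876659
Nominal = 122.890. Worst-case = [122.890 - 2.715, 122.890 + 2.900] = [120.175, 125.790]. RSS = √0.876659 = 0.936.

nominal=122.890 wc=[120.175,125.790] rss=0.936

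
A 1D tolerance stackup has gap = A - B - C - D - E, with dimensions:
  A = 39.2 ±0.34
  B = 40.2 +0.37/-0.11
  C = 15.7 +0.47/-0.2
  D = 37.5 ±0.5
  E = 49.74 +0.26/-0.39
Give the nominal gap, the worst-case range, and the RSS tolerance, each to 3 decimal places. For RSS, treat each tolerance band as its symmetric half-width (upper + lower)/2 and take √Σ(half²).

Stack each dimension's contribution:
  +A: nom +39.200 → Σnom=39.200; wc +0.340/-0.340 → slack +0.340/-0.340; half-tol=0.340, Σhalf²=0.115600
  -B: nom -40.200 → Σnom=-1.000; wc +0.110/-0.370 → slack +0.450/-0.710; half-tol=0.240, Σhalf²=0.173200
  -C: nom -15.700 → Σnom=-16.700; wc +0.200/-0.470 → slack +0.650/-1.180; half-tol=0.335, Σhalf²=0.285425
  -D: nom -37.500 → Σnom=-54.200; wc +0.500/-0.500 → slack +1.150/-1.680; half-tol=0.500, Σhalf²=0.535425
  -E: nom -49.740 → Σnom=-103.940; wc +0.390/-0.260 → slack +1.540/-1.940; half-tol=0.325, Σhalf²=0.641050
Nominal = -103.940. Worst-case = [-103.940 - 1.940, -103.940 + 1.540] = [-105.880, -102.400]. RSS = √0.641050 = 0.801.

nominal=-103.940 wc=[-105.880,-102.400] rss=0.801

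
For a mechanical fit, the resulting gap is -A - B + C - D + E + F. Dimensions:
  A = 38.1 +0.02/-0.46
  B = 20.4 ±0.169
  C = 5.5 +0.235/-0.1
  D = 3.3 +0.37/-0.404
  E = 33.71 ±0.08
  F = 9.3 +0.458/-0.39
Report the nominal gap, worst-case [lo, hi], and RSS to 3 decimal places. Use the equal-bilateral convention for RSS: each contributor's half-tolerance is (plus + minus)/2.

Stack each dimension's contribution:
  -A: nom -38.100 → Σnom=-38.100; wc +0.460/-0.020 → slack +0.460/-0.020; half-tol=0.240, Σhalf²=0.057600
  -B: nom -20.400 → Σnom=-58.500; wc +0.169/-0.169 → slack +0.629/-0.189; half-tol=0.169, Σhalf²=0.086161
  +C: nom +5.500 → Σnom=-53.000; wc +0.235/-0.100 → slack +0.864/-0.289; half-tol=0.167, Σhalf²=0.114217
  -D: nom -3.300 → Σnom=-56.300; wc +0.404/-0.370 → slack +1.268/-0.659; half-tol=0.387, Σhalf²=0.263986
  +E: nom +33.710 → Σnom=-22.590; wc +0.080/-0.080 → slack +1.348/-0.739; half-tol=0.080, Σhalf²=0.270386
  +F: nom +9.300 → Σnom=-13.290; wc +0.458/-0.390 → slack +1.806/-1.129; half-tol=0.424, Σhalf²=0.450162
Nominal = -13.290. Worst-case = [-13.290 - 1.129, -13.290 + 1.806] = [-14.419, -11.484]. RSS = √0.450162 = 0.671.

nominal=-13.290 wc=[-14.419,-11.484] rss=0.671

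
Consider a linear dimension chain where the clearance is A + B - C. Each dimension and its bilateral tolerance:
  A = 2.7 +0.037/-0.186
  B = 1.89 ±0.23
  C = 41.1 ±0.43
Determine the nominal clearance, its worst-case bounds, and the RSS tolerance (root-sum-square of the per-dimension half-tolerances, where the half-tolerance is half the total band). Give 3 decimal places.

Stack each dimension's contribution:
  +A: nom +2.700 → Σnom=2.700; wc +0.037/-0.186 → slack +0.037/-0.186; half-tol=0.112, Σhalf²=0.012432
  +B: nom +1.890 → Σnom=4.590; wc +0.230/-0.230 → slack +0.267/-0.416; half-tol=0.230, Σhalf²=0.065332
  -C: nom -41.100 → Σnom=-36.510; wc +0.430/-0.430 → slack +0.697/-0.846; half-tol=0.430, Σhalf²=0.250232
Nominal = -36.510. Worst-case = [-36.510 - 0.846, -36.510 + 0.697] = [-37.356, -35.813]. RSS = √0.250232 = 0.500.

nominal=-36.510 wc=[-37.356,-35.813] rss=0.500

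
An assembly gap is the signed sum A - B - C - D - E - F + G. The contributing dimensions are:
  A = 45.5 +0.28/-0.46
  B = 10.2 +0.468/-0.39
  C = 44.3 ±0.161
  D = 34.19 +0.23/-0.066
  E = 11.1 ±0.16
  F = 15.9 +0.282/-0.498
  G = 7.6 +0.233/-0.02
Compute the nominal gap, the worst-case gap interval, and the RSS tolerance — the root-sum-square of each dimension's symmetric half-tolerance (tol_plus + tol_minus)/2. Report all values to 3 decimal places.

nominal=-62.590 wc=[-64.371,-60.802] rss=0.750

Stack each dimension's contribution:
  +A: nom +45.500 → Σnom=45.500; wc +0.280/-0.460 → slack +0.280/-0.460; half-tol=0.370, Σhalf²=0.136900
  -B: nom -10.200 → Σnom=35.300; wc +0.390/-0.468 → slack +0.670/-0.928; half-tol=0.429, Σhalf²=0.320941
  -C: nom -44.300 → Σnom=-9.000; wc +0.161/-0.161 → slack +0.831/-1.089; half-tol=0.161, Σhalf²=0.346862
  -D: nom -34.190 → Σnom=-43.190; wc +0.066/-0.230 → slack +0.897/-1.319; half-tol=0.148, Σhalf²=0.368766
  -E: nom -11.100 → Σnom=-54.290; wc +0.160/-0.160 → slack +1.057/-1.479; half-tol=0.160, Σhalf²=0.394366
  -F: nom -15.900 → Σnom=-70.190; wc +0.498/-0.282 → slack +1.555/-1.761; half-tol=0.390, Σhalf²=0.546466
  +G: nom +7.600 → Σnom=-62.590; wc +0.233/-0.020 → slack +1.788/-1.781; half-tol=0.127, Σhalf²=0.562468
Nominal = -62.590. Worst-case = [-62.590 - 1.781, -62.590 + 1.788] = [-64.371, -60.802]. RSS = √0.562468 = 0.750.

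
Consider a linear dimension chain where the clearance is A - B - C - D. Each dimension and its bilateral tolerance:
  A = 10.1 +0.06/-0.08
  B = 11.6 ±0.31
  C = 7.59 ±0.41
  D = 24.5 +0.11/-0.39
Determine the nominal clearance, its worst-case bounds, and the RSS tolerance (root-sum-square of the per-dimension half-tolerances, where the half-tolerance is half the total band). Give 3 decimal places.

Stack each dimension's contribution:
  +A: nom +10.100 → Σnom=10.100; wc +0.060/-0.080 → slack +0.060/-0.080; half-tol=0.070, Σhalf²=0.004900
  -B: nom -11.600 → Σnom=-1.500; wc +0.310/-0.310 → slack +0.370/-0.390; half-tol=0.310, Σhalf²=0.101000
  -C: nom -7.590 → Σnom=-9.090; wc +0.410/-0.410 → slack +0.780/-0.800; half-tol=0.410, Σhalf²=0.269100
  -D: nom -24.500 → Σnom=-33.590; wc +0.390/-0.110 → slack +1.170/-0.910; half-tol=0.250, Σhalf²=0.331600
Nominal = -33.590. Worst-case = [-33.590 - 0.910, -33.590 + 1.170] = [-34.500, -32.420]. RSS = √0.331600 = 0.576.

nominal=-33.590 wc=[-34.500,-32.420] rss=0.576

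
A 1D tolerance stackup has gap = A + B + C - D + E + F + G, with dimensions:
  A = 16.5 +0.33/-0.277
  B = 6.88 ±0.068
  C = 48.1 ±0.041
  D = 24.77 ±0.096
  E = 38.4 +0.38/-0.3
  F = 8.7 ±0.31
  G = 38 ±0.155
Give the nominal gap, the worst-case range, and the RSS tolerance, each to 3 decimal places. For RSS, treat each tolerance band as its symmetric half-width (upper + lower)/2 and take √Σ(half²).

nominal=131.810 wc=[130.563,133.190] rss=0.586

Stack each dimension's contribution:
  +A: nom +16.500 → Σnom=16.500; wc +0.330/-0.277 → slack +0.330/-0.277; half-tol=0.303, Σhalf²=0.092112
  +B: nom +6.880 → Σnom=23.380; wc +0.068/-0.068 → slack +0.398/-0.345; half-tol=0.068, Σhalf²=0.096736
  +C: nom +48.100 → Σnom=71.480; wc +0.041/-0.041 → slack +0.439/-0.386; half-tol=0.041, Σhalf²=0.098417
  -D: nom -24.770 → Σnom=46.710; wc +0.096/-0.096 → slack +0.535/-0.482; half-tol=0.096, Σhalf²=0.107633
  +E: nom +38.400 → Σnom=85.110; wc +0.380/-0.300 → slack +0.915/-0.782; half-tol=0.340, Σhalf²=0.223233
  +F: nom +8.700 → Σnom=93.810; wc +0.310/-0.310 → slack +1.225/-1.092; half-tol=0.310, Σhalf²=0.319333
  +G: nom +38.000 → Σnom=131.810; wc +0.155/-0.155 → slack +1.380/-1.247; half-tol=0.155, Σhalf²=0.343358
Nominal = 131.810. Worst-case = [131.810 - 1.247, 131.810 + 1.380] = [130.563, 133.190]. RSS = √0.343358 = 0.586.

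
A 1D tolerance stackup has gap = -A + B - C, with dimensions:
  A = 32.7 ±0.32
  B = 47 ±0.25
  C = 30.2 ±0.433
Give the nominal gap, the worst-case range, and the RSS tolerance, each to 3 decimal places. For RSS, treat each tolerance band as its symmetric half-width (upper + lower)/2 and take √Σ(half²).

nominal=-15.900 wc=[-16.903,-14.897] rss=0.594

Stack each dimension's contribution:
  -A: nom -32.700 → Σnom=-32.700; wc +0.320/-0.320 → slack +0.320/-0.320; half-tol=0.320, Σhalf²=0.102400
  +B: nom +47.000 → Σnom=14.300; wc +0.250/-0.250 → slack +0.570/-0.570; half-tol=0.250, Σhalf²=0.164900
  -C: nom -30.200 → Σnom=-15.900; wc +0.433/-0.433 → slack +1.003/-1.003; half-tol=0.433, Σhalf²=0.352389
Nominal = -15.900. Worst-case = [-15.900 - 1.003, -15.900 + 1.003] = [-16.903, -14.897]. RSS = √0.352389 = 0.594.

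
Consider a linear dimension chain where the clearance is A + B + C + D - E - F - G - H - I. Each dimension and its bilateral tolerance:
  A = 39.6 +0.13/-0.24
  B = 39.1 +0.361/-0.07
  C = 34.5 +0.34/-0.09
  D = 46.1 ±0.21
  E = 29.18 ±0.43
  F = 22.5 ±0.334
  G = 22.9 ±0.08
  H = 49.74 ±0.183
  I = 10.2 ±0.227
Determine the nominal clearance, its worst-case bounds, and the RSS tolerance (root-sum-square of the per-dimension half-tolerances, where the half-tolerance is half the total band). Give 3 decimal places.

Stack each dimension's contribution:
  +A: nom +39.600 → Σnom=39.600; wc +0.130/-0.240 → slack +0.130/-0.240; half-tol=0.185, Σhalf²=0.034225
  +B: nom +39.100 → Σnom=78.700; wc +0.361/-0.070 → slack +0.491/-0.310; half-tol=0.215, Σhalf²=0.080665
  +C: nom +34.500 → Σnom=113.200; wc +0.340/-0.090 → slack +0.831/-0.400; half-tol=0.215, Σhalf²=0.126890
  +D: nom +46.100 → Σnom=159.300; wc +0.210/-0.210 → slack +1.041/-0.610; half-tol=0.210, Σhalf²=0.170990
  -E: nom -29.180 → Σnom=130.120; wc +0.430/-0.430 → slack +1.471/-1.040; half-tol=0.430, Σhalf²=0.355890
  -F: nom -22.500 → Σnom=107.620; wc +0.334/-0.334 → slack +1.805/-1.374; half-tol=0.334, Σhalf²=0.467446
  -G: nom -22.900 → Σnom=84.720; wc +0.080/-0.080 → slack +1.885/-1.454; half-tol=0.080, Σhalf²=0.473846
  -H: nom -49.740 → Σnom=34.980; wc +0.183/-0.183 → slack +2.068/-1.637; half-tol=0.183, Σhalf²=0.507335
  -I: nom -10.200 → Σnom=24.780; wc +0.227/-0.227 → slack +2.295/-1.864; half-tol=0.227, Σhalf²=0.558864
Nominal = 24.780. Worst-case = [24.780 - 1.864, 24.780 + 2.295] = [22.916, 27.075]. RSS = √0.558864 = 0.748.

nominal=24.780 wc=[22.916,27.075] rss=0.748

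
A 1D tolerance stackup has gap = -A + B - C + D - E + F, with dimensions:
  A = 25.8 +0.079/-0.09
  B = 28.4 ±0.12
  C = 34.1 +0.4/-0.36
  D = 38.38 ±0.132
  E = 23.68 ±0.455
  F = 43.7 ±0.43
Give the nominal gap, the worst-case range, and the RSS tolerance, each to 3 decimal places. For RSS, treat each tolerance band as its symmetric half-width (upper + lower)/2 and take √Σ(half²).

nominal=26.900 wc=[25.284,28.487] rss=0.758

Stack each dimension's contribution:
  -A: nom -25.800 → Σnom=-25.800; wc +0.090/-0.079 → slack +0.090/-0.079; half-tol=0.084, Σhalf²=0.007140
  +B: nom +28.400 → Σnom=2.600; wc +0.120/-0.120 → slack +0.210/-0.199; half-tol=0.120, Σhalf²=0.021540
  -C: nom -34.100 → Σnom=-31.500; wc +0.360/-0.400 → slack +0.570/-0.599; half-tol=0.380, Σhalf²=0.165940
  +D: nom +38.380 → Σnom=6.880; wc +0.132/-0.132 → slack +0.702/-0.731; half-tol=0.132, Σhalf²=0.183364
  -E: nom -23.680 → Σnom=-16.800; wc +0.455/-0.455 → slack +1.157/-1.186; half-tol=0.455, Σhalf²=0.390389
  +F: nom +43.700 → Σnom=26.900; wc +0.430/-0.430 → slack +1.587/-1.616; half-tol=0.430, Σhalf²=0.575289
Nominal = 26.900. Worst-case = [26.900 - 1.616, 26.900 + 1.587] = [25.284, 28.487]. RSS = √0.575289 = 0.758.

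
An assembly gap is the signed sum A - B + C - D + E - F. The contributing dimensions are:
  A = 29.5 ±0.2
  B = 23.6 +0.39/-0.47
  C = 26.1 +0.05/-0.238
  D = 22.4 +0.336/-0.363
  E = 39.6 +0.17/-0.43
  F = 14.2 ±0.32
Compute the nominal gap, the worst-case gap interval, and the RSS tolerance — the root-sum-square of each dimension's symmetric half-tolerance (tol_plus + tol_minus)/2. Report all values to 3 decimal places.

Stack each dimension's contribution:
  +A: nom +29.500 → Σnom=29.500; wc +0.200/-0.200 → slack +0.200/-0.200; half-tol=0.200, Σhalf²=0.040000
  -B: nom -23.600 → Σnom=5.900; wc +0.470/-0.390 → slack +0.670/-0.590; half-tol=0.430, Σhalf²=0.224900
  +C: nom +26.100 → Σnom=32.000; wc +0.050/-0.238 → slack +0.720/-0.828; half-tol=0.144, Σhalf²=0.245636
  -D: nom -22.400 → Σnom=9.600; wc +0.363/-0.336 → slack +1.083/-1.164; half-tol=0.350, Σhalf²=0.367786
  +E: nom +39.600 → Σnom=49.200; wc +0.170/-0.430 → slack +1.253/-1.594; half-tol=0.300, Σhalf²=0.457786
  -F: nom -14.200 → Σnom=35.000; wc +0.320/-0.320 → slack +1.573/-1.914; half-tol=0.320, Σhalf²=0.560186
Nominal = 35.000. Worst-case = [35.000 - 1.914, 35.000 + 1.573] = [33.086, 36.573]. RSS = √0.560186 = 0.748.

nominal=35.000 wc=[33.086,36.573] rss=0.748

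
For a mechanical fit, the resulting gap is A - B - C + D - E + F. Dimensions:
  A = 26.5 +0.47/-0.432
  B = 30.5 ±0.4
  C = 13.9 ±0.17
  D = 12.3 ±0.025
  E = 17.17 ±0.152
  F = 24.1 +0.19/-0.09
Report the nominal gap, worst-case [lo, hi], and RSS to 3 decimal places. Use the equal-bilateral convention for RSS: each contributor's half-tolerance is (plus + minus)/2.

Stack each dimension's contribution:
  +A: nom +26.500 → Σnom=26.500; wc +0.470/-0.432 → slack +0.470/-0.432; half-tol=0.451, Σhalf²=0.203401
  -B: nom -30.500 → Σnom=-4.000; wc +0.400/-0.400 → slack +0.870/-0.832; half-tol=0.400, Σhalf²=0.363401
  -C: nom -13.900 → Σnom=-17.900; wc +0.170/-0.170 → slack +1.040/-1.002; half-tol=0.170, Σhalf²=0.392301
  +D: nom +12.300 → Σnom=-5.600; wc +0.025/-0.025 → slack +1.065/-1.027; half-tol=0.025, Σhalf²=0.392926
  -E: nom -17.170 → Σnom=-22.770; wc +0.152/-0.152 → slack +1.217/-1.179; half-tol=0.152, Σhalf²=0.416030
  +F: nom +24.100 → Σnom=1.330; wc +0.190/-0.090 → slack +1.407/-1.269; half-tol=0.140, Σhalf²=0.435630
Nominal = 1.330. Worst-case = [1.330 - 1.269, 1.330 + 1.407] = [0.061, 2.737]. RSS = √0.435630 = 0.660.

nominal=1.330 wc=[0.061,2.737] rss=0.660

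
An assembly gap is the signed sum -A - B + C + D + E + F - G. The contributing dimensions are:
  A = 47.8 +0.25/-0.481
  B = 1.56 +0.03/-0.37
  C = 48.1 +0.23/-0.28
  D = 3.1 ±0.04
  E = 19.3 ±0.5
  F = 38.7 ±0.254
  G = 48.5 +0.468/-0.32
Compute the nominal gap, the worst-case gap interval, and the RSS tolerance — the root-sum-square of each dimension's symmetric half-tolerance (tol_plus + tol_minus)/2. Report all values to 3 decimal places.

nominal=11.340 wc=[9.518,13.535] rss=0.843

Stack each dimension's contribution:
  -A: nom -47.800 → Σnom=-47.800; wc +0.481/-0.250 → slack +0.481/-0.250; half-tol=0.365, Σhalf²=0.133590
  -B: nom -1.560 → Σnom=-49.360; wc +0.370/-0.030 → slack +0.851/-0.280; half-tol=0.200, Σhalf²=0.173590
  +C: nom +48.100 → Σnom=-1.260; wc +0.230/-0.280 → slack +1.081/-0.560; half-tol=0.255, Σhalf²=0.238615
  +D: nom +3.100 → Σnom=1.840; wc +0.040/-0.040 → slack +1.121/-0.600; half-tol=0.040, Σhalf²=0.240215
  +E: nom +19.300 → Σnom=21.140; wc +0.500/-0.500 → slack +1.621/-1.100; half-tol=0.500, Σhalf²=0.490215
  +F: nom +38.700 → Σnom=59.840; wc +0.254/-0.254 → slack +1.875/-1.354; half-tol=0.254, Σhalf²=0.554731
  -G: nom -48.500 → Σnom=11.340; wc +0.320/-0.468 → slack +2.195/-1.822; half-tol=0.394, Σhalf²=0.709967
Nominal = 11.340. Worst-case = [11.340 - 1.822, 11.340 + 2.195] = [9.518, 13.535]. RSS = √0.709967 = 0.843.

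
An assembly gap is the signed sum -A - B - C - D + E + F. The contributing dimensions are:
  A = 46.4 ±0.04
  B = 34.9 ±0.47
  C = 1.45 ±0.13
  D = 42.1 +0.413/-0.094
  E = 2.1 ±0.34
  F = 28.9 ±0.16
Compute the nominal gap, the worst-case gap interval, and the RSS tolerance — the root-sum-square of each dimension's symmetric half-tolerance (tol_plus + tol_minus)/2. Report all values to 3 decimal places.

nominal=-93.850 wc=[-95.403,-92.616] rss=0.667

Stack each dimension's contribution:
  -A: nom -46.400 → Σnom=-46.400; wc +0.040/-0.040 → slack +0.040/-0.040; half-tol=0.040, Σhalf²=0.001600
  -B: nom -34.900 → Σnom=-81.300; wc +0.470/-0.470 → slack +0.510/-0.510; half-tol=0.470, Σhalf²=0.222500
  -C: nom -1.450 → Σnom=-82.750; wc +0.130/-0.130 → slack +0.640/-0.640; half-tol=0.130, Σhalf²=0.239400
  -D: nom -42.100 → Σnom=-124.850; wc +0.094/-0.413 → slack +0.734/-1.053; half-tol=0.254, Σhalf²=0.303662
  +E: nom +2.100 → Σnom=-122.750; wc +0.340/-0.340 → slack +1.074/-1.393; half-tol=0.340, Σhalf²=0.419262
  +F: nom +28.900 → Σnom=-93.850; wc +0.160/-0.160 → slack +1.234/-1.553; half-tol=0.160, Σhalf²=0.444862
Nominal = -93.850. Worst-case = [-93.850 - 1.553, -93.850 + 1.234] = [-95.403, -92.616]. RSS = √0.444862 = 0.667.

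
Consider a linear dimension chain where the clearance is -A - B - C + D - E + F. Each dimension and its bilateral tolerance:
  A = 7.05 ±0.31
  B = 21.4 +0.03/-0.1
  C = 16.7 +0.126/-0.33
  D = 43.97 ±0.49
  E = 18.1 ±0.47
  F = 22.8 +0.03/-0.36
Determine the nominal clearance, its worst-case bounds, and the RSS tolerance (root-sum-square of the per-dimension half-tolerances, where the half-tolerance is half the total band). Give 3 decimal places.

Stack each dimension's contribution:
  -A: nom -7.050 → Σnom=-7.050; wc +0.310/-0.310 → slack +0.310/-0.310; half-tol=0.310, Σhalf²=0.096100
  -B: nom -21.400 → Σnom=-28.450; wc +0.100/-0.030 → slack +0.410/-0.340; half-tol=0.065, Σhalf²=0.100325
  -C: nom -16.700 → Σnom=-45.150; wc +0.330/-0.126 → slack +0.740/-0.466; half-tol=0.228, Σhalf²=0.152309
  +D: nom +43.970 → Σnom=-1.180; wc +0.490/-0.490 → slack +1.230/-0.956; half-tol=0.490, Σhalf²=0.392409
  -E: nom -18.100 → Σnom=-19.280; wc +0.470/-0.470 → slack +1.700/-1.426; half-tol=0.470, Σhalf²=0.613309
  +F: nom +22.800 → Σnom=3.520; wc +0.030/-0.360 → slack +1.730/-1.786; half-tol=0.195, Σhalf²=0.651334
Nominal = 3.520. Worst-case = [3.520 - 1.786, 3.520 + 1.730] = [1.734, 5.250]. RSS = √0.651334 = 0.807.

nominal=3.520 wc=[1.734,5.250] rss=0.807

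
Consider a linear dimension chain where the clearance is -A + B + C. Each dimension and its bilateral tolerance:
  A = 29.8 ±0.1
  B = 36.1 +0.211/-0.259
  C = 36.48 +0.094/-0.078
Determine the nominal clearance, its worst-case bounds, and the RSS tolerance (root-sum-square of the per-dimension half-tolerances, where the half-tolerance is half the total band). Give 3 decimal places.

Stack each dimension's contribution:
  -A: nom -29.800 → Σnom=-29.800; wc +0.100/-0.100 → slack +0.100/-0.100; half-tol=0.100, Σhalf²=0.010000
  +B: nom +36.100 → Σnom=6.300; wc +0.211/-0.259 → slack +0.311/-0.359; half-tol=0.235, Σhalf²=0.065225
  +C: nom +36.480 → Σnom=42.780; wc +0.094/-0.078 → slack +0.405/-0.437; half-tol=0.086, Σhalf²=0.072621
Nominal = 42.780. Worst-case = [42.780 - 0.437, 42.780 + 0.405] = [42.343, 43.185]. RSS = √0.072621 = 0.269.

nominal=42.780 wc=[42.343,43.185] rss=0.269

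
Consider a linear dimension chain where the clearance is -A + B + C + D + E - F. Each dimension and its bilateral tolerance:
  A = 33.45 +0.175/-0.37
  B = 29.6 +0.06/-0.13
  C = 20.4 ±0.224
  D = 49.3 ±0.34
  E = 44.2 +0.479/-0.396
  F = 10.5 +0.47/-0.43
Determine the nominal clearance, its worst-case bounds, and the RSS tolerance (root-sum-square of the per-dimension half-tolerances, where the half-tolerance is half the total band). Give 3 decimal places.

Stack each dimension's contribution:
  -A: nom -33.450 → Σnom=-33.450; wc +0.370/-0.175 → slack +0.370/-0.175; half-tol=0.272, Σhalf²=0.074256
  +B: nom +29.600 → Σnom=-3.850; wc +0.060/-0.130 → slack +0.430/-0.305; half-tol=0.095, Σhalf²=0.083281
  +C: nom +20.400 → Σnom=16.550; wc +0.224/-0.224 → slack +0.654/-0.529; half-tol=0.224, Σhalf²=0.133457
  +D: nom +49.300 → Σnom=65.850; wc +0.340/-0.340 → slack +0.994/-0.869; half-tol=0.340, Σhalf²=0.249057
  +E: nom +44.200 → Σnom=110.050; wc +0.479/-0.396 → slack +1.473/-1.265; half-tol=0.438, Σhalf²=0.440464
  -F: nom -10.500 → Σnom=99.550; wc +0.430/-0.470 → slack +1.903/-1.735; half-tol=0.450, Σhalf²=0.642964
Nominal = 99.550. Worst-case = [99.550 - 1.735, 99.550 + 1.903] = [97.815, 101.453]. RSS = √0.642964 = 0.802.

nominal=99.550 wc=[97.815,101.453] rss=0.802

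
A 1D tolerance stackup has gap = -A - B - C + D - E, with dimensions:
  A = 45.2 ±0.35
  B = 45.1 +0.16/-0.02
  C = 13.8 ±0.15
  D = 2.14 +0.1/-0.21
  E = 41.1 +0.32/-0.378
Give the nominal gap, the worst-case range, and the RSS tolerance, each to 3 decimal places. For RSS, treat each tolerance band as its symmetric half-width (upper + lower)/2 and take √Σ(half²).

nominal=-143.060 wc=[-144.250,-142.062] rss=0.547

Stack each dimension's contribution:
  -A: nom -45.200 → Σnom=-45.200; wc +0.350/-0.350 → slack +0.350/-0.350; half-tol=0.350, Σhalf²=0.122500
  -B: nom -45.100 → Σnom=-90.300; wc +0.020/-0.160 → slack +0.370/-0.510; half-tol=0.090, Σhalf²=0.130600
  -C: nom -13.800 → Σnom=-104.100; wc +0.150/-0.150 → slack +0.520/-0.660; half-tol=0.150, Σhalf²=0.153100
  +D: nom +2.140 → Σnom=-101.960; wc +0.100/-0.210 → slack +0.620/-0.870; half-tol=0.155, Σhalf²=0.177125
  -E: nom -41.100 → Σnom=-143.060; wc +0.378/-0.320 → slack +0.998/-1.190; half-tol=0.349, Σhalf²=0.298926
Nominal = -143.060. Worst-case = [-143.060 - 1.190, -143.060 + 0.998] = [-144.250, -142.062]. RSS = √0.298926 = 0.547.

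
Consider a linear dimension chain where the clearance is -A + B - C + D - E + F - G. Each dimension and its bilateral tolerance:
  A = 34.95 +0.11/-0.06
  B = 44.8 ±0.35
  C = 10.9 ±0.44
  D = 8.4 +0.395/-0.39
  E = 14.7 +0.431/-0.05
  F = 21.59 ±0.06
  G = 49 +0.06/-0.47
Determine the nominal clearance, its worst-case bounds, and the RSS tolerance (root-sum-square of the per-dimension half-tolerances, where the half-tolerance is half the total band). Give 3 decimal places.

Stack each dimension's contribution:
  -A: nom -34.950 → Σnom=-34.950; wc +0.060/-0.110 → slack +0.060/-0.110; half-tol=0.085, Σhalf²=0.007225
  +B: nom +44.800 → Σnom=9.850; wc +0.350/-0.350 → slack +0.410/-0.460; half-tol=0.350, Σhalf²=0.129725
  -C: nom -10.900 → Σnom=-1.050; wc +0.440/-0.440 → slack +0.850/-0.900; half-tol=0.440, Σhalf²=0.323325
  +D: nom +8.400 → Σnom=7.350; wc +0.395/-0.390 → slack +1.245/-1.290; half-tol=0.393, Σhalf²=0.477381
  -E: nom -14.700 → Σnom=-7.350; wc +0.050/-0.431 → slack +1.295/-1.721; half-tol=0.240, Σhalf²=0.535222
  +F: nom +21.590 → Σnom=14.240; wc +0.060/-0.060 → slack +1.355/-1.781; half-tol=0.060, Σhalf²=0.538822
  -G: nom -49.000 → Σnom=-34.760; wc +0.470/-0.060 → slack +1.825/-1.841; half-tol=0.265, Σhalf²=0.609047
Nominal = -34.760. Worst-case = [-34.760 - 1.841, -34.760 + 1.825] = [-36.601, -32.935]. RSS = √0.609047 = 0.780.

nominal=-34.760 wc=[-36.601,-32.935] rss=0.780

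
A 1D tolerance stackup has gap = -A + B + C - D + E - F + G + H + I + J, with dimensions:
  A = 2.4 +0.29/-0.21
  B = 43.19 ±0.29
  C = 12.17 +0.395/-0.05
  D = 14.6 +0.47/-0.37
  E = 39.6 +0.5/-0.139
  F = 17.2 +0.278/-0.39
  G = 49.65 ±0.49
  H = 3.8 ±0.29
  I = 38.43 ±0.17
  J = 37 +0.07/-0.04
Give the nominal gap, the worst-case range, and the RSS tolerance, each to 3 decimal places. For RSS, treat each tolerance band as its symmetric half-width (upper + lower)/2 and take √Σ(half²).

nominal=189.640 wc=[187.133,192.815] rss=0.971

Stack each dimension's contribution:
  -A: nom -2.400 → Σnom=-2.400; wc +0.210/-0.290 → slack +0.210/-0.290; half-tol=0.250, Σhalf²=0.062500
  +B: nom +43.190 → Σnom=40.790; wc +0.290/-0.290 → slack +0.500/-0.580; half-tol=0.290, Σhalf²=0.146600
  +C: nom +12.170 → Σnom=52.960; wc +0.395/-0.050 → slack +0.895/-0.630; half-tol=0.223, Σhalf²=0.196106
  -D: nom -14.600 → Σnom=38.360; wc +0.370/-0.470 → slack +1.265/-1.100; half-tol=0.420, Σhalf²=0.372506
  +E: nom +39.600 → Σnom=77.960; wc +0.500/-0.139 → slack +1.765/-1.239; half-tol=0.320, Σhalf²=0.474586
  -F: nom -17.200 → Σnom=60.760; wc +0.390/-0.278 → slack +2.155/-1.517; half-tol=0.334, Σhalf²=0.586143
  +G: nom +49.650 → Σnom=110.410; wc +0.490/-0.490 → slack +2.645/-2.007; half-tol=0.490, Σhalf²=0.826242
  +H: nom +3.800 → Σnom=114.210; wc +0.290/-0.290 → slack +2.935/-2.297; half-tol=0.290, Σhalf²=0.910342
  +I: nom +38.430 → Σnom=152.640; wc +0.170/-0.170 → slack +3.105/-2.467; half-tol=0.170, Σhalf²=0.939242
  +J: nom +37.000 → Σnom=189.640; wc +0.070/-0.040 → slack +3.175/-2.507; half-tol=0.055, Σhalf²=0.942268
Nominal = 189.640. Worst-case = [189.640 - 2.507, 189.640 + 3.175] = [187.133, 192.815]. RSS = √0.942268 = 0.971.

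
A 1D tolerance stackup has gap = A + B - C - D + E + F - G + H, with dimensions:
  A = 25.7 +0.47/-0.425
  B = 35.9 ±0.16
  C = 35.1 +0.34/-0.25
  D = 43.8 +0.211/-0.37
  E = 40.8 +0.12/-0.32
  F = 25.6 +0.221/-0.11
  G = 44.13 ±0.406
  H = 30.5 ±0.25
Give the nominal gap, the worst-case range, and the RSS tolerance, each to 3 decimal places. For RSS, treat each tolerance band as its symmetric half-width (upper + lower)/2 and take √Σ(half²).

nominal=35.470 wc=[33.248,37.717] rss=0.837

Stack each dimension's contribution:
  +A: nom +25.700 → Σnom=25.700; wc +0.470/-0.425 → slack +0.470/-0.425; half-tol=0.448, Σhalf²=0.200256
  +B: nom +35.900 → Σnom=61.600; wc +0.160/-0.160 → slack +0.630/-0.585; half-tol=0.160, Σhalf²=0.225856
  -C: nom -35.100 → Σnom=26.500; wc +0.250/-0.340 → slack +0.880/-0.925; half-tol=0.295, Σhalf²=0.312881
  -D: nom -43.800 → Σnom=-17.300; wc +0.370/-0.211 → slack +1.250/-1.136; half-tol=0.290, Σhalf²=0.397271
  +E: nom +40.800 → Σnom=23.500; wc +0.120/-0.320 → slack +1.370/-1.456; half-tol=0.220, Σhalf²=0.445671
  +F: nom +25.600 → Σnom=49.100; wc +0.221/-0.110 → slack +1.591/-1.566; half-tol=0.166, Σhalf²=0.473062
  -G: nom -44.130 → Σnom=4.970; wc +0.406/-0.406 → slack +1.997/-1.972; half-tol=0.406, Σhalf²=0.637898
  +H: nom +30.500 → Σnom=35.470; wc +0.250/-0.250 → slack +2.247/-2.222; half-tol=0.250, Σhalf²=0.700398
Nominal = 35.470. Worst-case = [35.470 - 2.222, 35.470 + 2.247] = [33.248, 37.717]. RSS = √0.700398 = 0.837.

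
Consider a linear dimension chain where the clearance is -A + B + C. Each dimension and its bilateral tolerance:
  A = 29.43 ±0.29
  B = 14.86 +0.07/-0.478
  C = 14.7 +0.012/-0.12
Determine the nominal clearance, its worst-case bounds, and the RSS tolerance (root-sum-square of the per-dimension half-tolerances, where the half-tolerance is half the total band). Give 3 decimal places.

Stack each dimension's contribution:
  -A: nom -29.430 → Σnom=-29.430; wc +0.290/-0.290 → slack +0.290/-0.290; half-tol=0.290, Σhalf²=0.084100
  +B: nom +14.860 → Σnom=-14.570; wc +0.070/-0.478 → slack +0.360/-0.768; half-tol=0.274, Σhalf²=0.159176
  +C: nom +14.700 → Σnom=0.130; wc +0.012/-0.120 → slack +0.372/-0.888; half-tol=0.066, Σhalf²=0.163532
Nominal = 0.130. Worst-case = [0.130 - 0.888, 0.130 + 0.372] = [-0.758, 0.502]. RSS = √0.163532 = 0.404.

nominal=0.130 wc=[-0.758,0.502] rss=0.404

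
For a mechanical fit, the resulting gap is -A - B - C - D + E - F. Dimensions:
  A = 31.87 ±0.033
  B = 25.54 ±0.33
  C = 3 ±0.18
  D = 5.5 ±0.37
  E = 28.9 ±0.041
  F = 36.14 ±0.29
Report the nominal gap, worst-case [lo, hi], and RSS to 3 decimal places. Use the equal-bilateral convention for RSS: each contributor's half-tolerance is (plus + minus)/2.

Stack each dimension's contribution:
  -A: nom -31.870 → Σnom=-31.870; wc +0.033/-0.033 → slack +0.033/-0.033; half-tol=0.033, Σhalf²=0.001089
  -B: nom -25.540 → Σnom=-57.410; wc +0.330/-0.330 → slack +0.363/-0.363; half-tol=0.330, Σhalf²=0.109989
  -C: nom -3.000 → Σnom=-60.410; wc +0.180/-0.180 → slack +0.543/-0.543; half-tol=0.180, Σhalf²=0.142389
  -D: nom -5.500 → Σnom=-65.910; wc +0.370/-0.370 → slack +0.913/-0.913; half-tol=0.370, Σhalf²=0.279289
  +E: nom +28.900 → Σnom=-37.010; wc +0.041/-0.041 → slack +0.954/-0.954; half-tol=0.041, Σhalf²=0.280970
  -F: nom -36.140 → Σnom=-73.150; wc +0.290/-0.290 → slack +1.244/-1.244; half-tol=0.290, Σhalf²=0.365070
Nominal = -73.150. Worst-case = [-73.150 - 1.244, -73.150 + 1.244] = [-74.394, -71.906]. RSS = √0.365070 = 0.604.

nominal=-73.150 wc=[-74.394,-71.906] rss=0.604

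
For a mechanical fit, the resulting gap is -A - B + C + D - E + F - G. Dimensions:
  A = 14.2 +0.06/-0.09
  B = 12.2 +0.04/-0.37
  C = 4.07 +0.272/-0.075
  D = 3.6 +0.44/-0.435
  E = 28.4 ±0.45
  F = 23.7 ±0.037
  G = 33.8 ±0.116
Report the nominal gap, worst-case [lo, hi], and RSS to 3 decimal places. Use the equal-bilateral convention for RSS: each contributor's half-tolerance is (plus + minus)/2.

Stack each dimension's contribution:
  -A: nom -14.200 → Σnom=-14.200; wc +0.090/-0.060 → slack +0.090/-0.060; half-tol=0.075, Σhalf²=0.005625
  -B: nom -12.200 → Σnom=-26.400; wc +0.370/-0.040 → slack +0.460/-0.100; half-tol=0.205, Σhalf²=0.047650
  +C: nom +4.070 → Σnom=-22.330; wc +0.272/-0.075 → slack +0.732/-0.175; half-tol=0.174, Σhalf²=0.077752
  +D: nom +3.600 → Σnom=-18.730; wc +0.440/-0.435 → slack +1.172/-0.610; half-tol=0.438, Σhalf²=0.269158
  -E: nom -28.400 → Σnom=-47.130; wc +0.450/-0.450 → slack +1.622/-1.060; half-tol=0.450, Σhalf²=0.471658
  +F: nom +23.700 → Σnom=-23.430; wc +0.037/-0.037 → slack +1.659/-1.097; half-tol=0.037, Σhalf²=0.473027
  -G: nom -33.800 → Σnom=-57.230; wc +0.116/-0.116 → slack +1.775/-1.213; half-tol=0.116, Σhalf²=0.486484
Nominal = -57.230. Worst-case = [-57.230 - 1.213, -57.230 + 1.775] = [-58.443, -55.455]. RSS = √0.486484 = 0.697.

nominal=-57.230 wc=[-58.443,-55.455] rss=0.697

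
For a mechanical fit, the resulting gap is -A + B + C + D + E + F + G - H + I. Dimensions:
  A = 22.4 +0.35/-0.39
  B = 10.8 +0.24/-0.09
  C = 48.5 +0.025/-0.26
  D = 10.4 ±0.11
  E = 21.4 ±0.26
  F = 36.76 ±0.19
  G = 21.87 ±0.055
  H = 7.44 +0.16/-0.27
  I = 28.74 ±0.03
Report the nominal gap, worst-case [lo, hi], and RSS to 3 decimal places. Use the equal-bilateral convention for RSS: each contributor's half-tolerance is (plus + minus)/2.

nominal=148.630 wc=[147.125,150.200] rss=0.592

Stack each dimension's contribution:
  -A: nom -22.400 → Σnom=-22.400; wc +0.390/-0.350 → slack +0.390/-0.350; half-tol=0.370, Σhalf²=0.136900
  +B: nom +10.800 → Σnom=-11.600; wc +0.240/-0.090 → slack +0.630/-0.440; half-tol=0.165, Σhalf²=0.164125
  +C: nom +48.500 → Σnom=36.900; wc +0.025/-0.260 → slack +0.655/-0.700; half-tol=0.143, Σhalf²=0.184431
  +D: nom +10.400 → Σnom=47.300; wc +0.110/-0.110 → slack +0.765/-0.810; half-tol=0.110, Σhalf²=0.196531
  +E: nom +21.400 → Σnom=68.700; wc +0.260/-0.260 → slack +1.025/-1.070; half-tol=0.260, Σhalf²=0.264131
  +F: nom +36.760 → Σnom=105.460; wc +0.190/-0.190 → slack +1.215/-1.260; half-tol=0.190, Σhalf²=0.300231
  +G: nom +21.870 → Σnom=127.330; wc +0.055/-0.055 → slack +1.270/-1.315; half-tol=0.055, Σhalf²=0.303256
  -H: nom -7.440 → Σnom=119.890; wc +0.270/-0.160 → slack +1.540/-1.475; half-tol=0.215, Σhalf²=0.349481
  +I: nom +28.740 → Σnom=148.630; wc +0.030/-0.030 → slack +1.570/-1.505; half-tol=0.030, Σhalf²=0.350381
Nominal = 148.630. Worst-case = [148.630 - 1.505, 148.630 + 1.570] = [147.125, 150.200]. RSS = √0.350381 = 0.592.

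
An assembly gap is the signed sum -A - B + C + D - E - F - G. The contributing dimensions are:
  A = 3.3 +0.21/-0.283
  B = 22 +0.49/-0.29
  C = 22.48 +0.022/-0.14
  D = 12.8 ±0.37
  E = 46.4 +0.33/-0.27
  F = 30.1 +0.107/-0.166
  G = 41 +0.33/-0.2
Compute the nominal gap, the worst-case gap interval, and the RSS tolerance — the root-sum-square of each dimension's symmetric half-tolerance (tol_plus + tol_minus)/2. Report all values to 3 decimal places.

nominal=-107.520 wc=[-109.497,-105.919] rss=0.732

Stack each dimension's contribution:
  -A: nom -3.300 → Σnom=-3.300; wc +0.283/-0.210 → slack +0.283/-0.210; half-tol=0.246, Σhalf²=0.060762
  -B: nom -22.000 → Σnom=-25.300; wc +0.290/-0.490 → slack +0.573/-0.700; half-tol=0.390, Σhalf²=0.212862
  +C: nom +22.480 → Σnom=-2.820; wc +0.022/-0.140 → slack +0.595/-0.840; half-tol=0.081, Σhalf²=0.219423
  +D: nom +12.800 → Σnom=9.980; wc +0.370/-0.370 → slack +0.965/-1.210; half-tol=0.370, Σhalf²=0.356323
  -E: nom -46.400 → Σnom=-36.420; wc +0.270/-0.330 → slack +1.235/-1.540; half-tol=0.300, Σhalf²=0.446323
  -F: nom -30.100 → Σnom=-66.520; wc +0.166/-0.107 → slack +1.401/-1.647; half-tol=0.137, Σhalf²=0.464956
  -G: nom -41.000 → Σnom=-107.520; wc +0.200/-0.330 → slack +1.601/-1.977; half-tol=0.265, Σhalf²=0.535181
Nominal = -107.520. Worst-case = [-107.520 - 1.977, -107.520 + 1.601] = [-109.497, -105.919]. RSS = √0.535181 = 0.732.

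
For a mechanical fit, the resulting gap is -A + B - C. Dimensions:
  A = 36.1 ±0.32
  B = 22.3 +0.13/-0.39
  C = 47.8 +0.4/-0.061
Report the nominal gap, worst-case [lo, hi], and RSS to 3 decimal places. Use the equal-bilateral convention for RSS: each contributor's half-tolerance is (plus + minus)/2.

nominal=-61.600 wc=[-62.710,-61.089] rss=0.472

Stack each dimension's contribution:
  -A: nom -36.100 → Σnom=-36.100; wc +0.320/-0.320 → slack +0.320/-0.320; half-tol=0.320, Σhalf²=0.102400
  +B: nom +22.300 → Σnom=-13.800; wc +0.130/-0.390 → slack +0.450/-0.710; half-tol=0.260, Σhalf²=0.170000
  -C: nom -47.800 → Σnom=-61.600; wc +0.061/-0.400 → slack +0.511/-1.110; half-tol=0.231, Σhalf²=0.223130
Nominal = -61.600. Worst-case = [-61.600 - 1.110, -61.600 + 0.511] = [-62.710, -61.089]. RSS = √0.223130 = 0.472.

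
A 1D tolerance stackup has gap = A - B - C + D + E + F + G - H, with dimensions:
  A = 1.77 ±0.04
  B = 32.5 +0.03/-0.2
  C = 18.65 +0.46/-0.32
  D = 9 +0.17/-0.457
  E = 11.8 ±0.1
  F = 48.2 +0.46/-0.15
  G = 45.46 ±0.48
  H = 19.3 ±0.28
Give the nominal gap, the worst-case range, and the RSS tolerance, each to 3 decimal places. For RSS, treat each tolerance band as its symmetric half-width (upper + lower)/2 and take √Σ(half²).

nominal=45.780 wc=[43.783,47.830] rss=0.823

Stack each dimension's contribution:
  +A: nom +1.770 → Σnom=1.770; wc +0.040/-0.040 → slack +0.040/-0.040; half-tol=0.040, Σhalf²=0.001600
  -B: nom -32.500 → Σnom=-30.730; wc +0.200/-0.030 → slack +0.240/-0.070; half-tol=0.115, Σhalf²=0.014825
  -C: nom -18.650 → Σnom=-49.380; wc +0.320/-0.460 → slack +0.560/-0.530; half-tol=0.390, Σhalf²=0.166925
  +D: nom +9.000 → Σnom=-40.380; wc +0.170/-0.457 → slack +0.730/-0.987; half-tol=0.314, Σhalf²=0.265207
  +E: nom +11.800 → Σnom=-28.580; wc +0.100/-0.100 → slack +0.830/-1.087; half-tol=0.100, Σhalf²=0.275207
  +F: nom +48.200 → Σnom=19.620; wc +0.460/-0.150 → slack +1.290/-1.237; half-tol=0.305, Σhalf²=0.368232
  +G: nom +45.460 → Σnom=65.080; wc +0.480/-0.480 → slack +1.770/-1.717; half-tol=0.480, Σhalf²=0.598632
  -H: nom -19.300 → Σnom=45.780; wc +0.280/-0.280 → slack +2.050/-1.997; half-tol=0.280, Σhalf²=0.677032
Nominal = 45.780. Worst-case = [45.780 - 1.997, 45.780 + 2.050] = [43.783, 47.830]. RSS = √0.677032 = 0.823.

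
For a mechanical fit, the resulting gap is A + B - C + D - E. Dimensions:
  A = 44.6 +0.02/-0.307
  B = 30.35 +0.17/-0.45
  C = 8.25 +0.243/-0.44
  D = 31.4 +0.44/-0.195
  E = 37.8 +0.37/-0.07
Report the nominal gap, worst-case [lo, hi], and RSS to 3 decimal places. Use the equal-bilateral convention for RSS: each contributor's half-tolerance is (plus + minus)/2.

Stack each dimension's contribution:
  +A: nom +44.600 → Σnom=44.600; wc +0.020/-0.307 → slack +0.020/-0.307; half-tol=0.164, Σhalf²=0.026732
  +B: nom +30.350 → Σnom=74.950; wc +0.170/-0.450 → slack +0.190/-0.757; half-tol=0.310, Σhalf²=0.122832
  -C: nom -8.250 → Σnom=66.700; wc +0.440/-0.243 → slack +0.630/-1.000; half-tol=0.342, Σhalf²=0.239455
  +D: nom +31.400 → Σnom=98.100; wc +0.440/-0.195 → slack +1.070/-1.195; half-tol=0.318, Σhalf²=0.340261
  -E: nom -37.800 → Σnom=60.300; wc +0.070/-0.370 → slack +1.140/-1.565; half-tol=0.220, Σhalf²=0.388661
Nominal = 60.300. Worst-case = [60.300 - 1.565, 60.300 + 1.140] = [58.735, 61.440]. RSS = √0.388661 = 0.623.

nominal=60.300 wc=[58.735,61.440] rss=0.623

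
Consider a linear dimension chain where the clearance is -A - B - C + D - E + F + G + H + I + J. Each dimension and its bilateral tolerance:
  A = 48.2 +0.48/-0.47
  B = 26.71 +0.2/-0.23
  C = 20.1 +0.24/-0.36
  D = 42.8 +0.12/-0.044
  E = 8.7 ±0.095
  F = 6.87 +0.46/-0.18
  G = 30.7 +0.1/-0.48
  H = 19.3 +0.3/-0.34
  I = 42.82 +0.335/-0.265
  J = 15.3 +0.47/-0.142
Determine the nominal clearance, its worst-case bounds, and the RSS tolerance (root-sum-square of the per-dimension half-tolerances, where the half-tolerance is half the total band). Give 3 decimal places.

nominal=54.080 wc=[51.614,57.020] rss=0.922

Stack each dimension's contribution:
  -A: nom -48.200 → Σnom=-48.200; wc +0.470/-0.480 → slack +0.470/-0.480; half-tol=0.475, Σhalf²=0.225625
  -B: nom -26.710 → Σnom=-74.910; wc +0.230/-0.200 → slack +0.700/-0.680; half-tol=0.215, Σhalf²=0.271850
  -C: nom -20.100 → Σnom=-95.010; wc +0.360/-0.240 → slack +1.060/-0.920; half-tol=0.300, Σhalf²=0.361850
  +D: nom +42.800 → Σnom=-52.210; wc +0.120/-0.044 → slack +1.180/-0.964; half-tol=0.082, Σhalf²=0.368574
  -E: nom -8.700 → Σnom=-60.910; wc +0.095/-0.095 → slack +1.275/-1.059; half-tol=0.095, Σhalf²=0.377599
  +F: nom +6.870 → Σnom=-54.040; wc +0.460/-0.180 → slack +1.735/-1.239; half-tol=0.320, Σhalf²=0.479999
  +G: nom +30.700 → Σnom=-23.340; wc +0.100/-0.480 → slack +1.835/-1.719; half-tol=0.290, Σhalf²=0.564099
  +H: nom +19.300 → Σnom=-4.040; wc +0.300/-0.340 → slack +2.135/-2.059; half-tol=0.320, Σhalf²=0.666499
  +I: nom +42.820 → Σnom=38.780; wc +0.335/-0.265 → slack +2.470/-2.324; half-tol=0.300, Σhalf²=0.756499
  +J: nom +15.300 → Σnom=54.080; wc +0.470/-0.142 → slack +2.940/-2.466; half-tol=0.306, Σhalf²=0.850135
Nominal = 54.080. Worst-case = [54.080 - 2.466, 54.080 + 2.940] = [51.614, 57.020]. RSS = √0.850135 = 0.922.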